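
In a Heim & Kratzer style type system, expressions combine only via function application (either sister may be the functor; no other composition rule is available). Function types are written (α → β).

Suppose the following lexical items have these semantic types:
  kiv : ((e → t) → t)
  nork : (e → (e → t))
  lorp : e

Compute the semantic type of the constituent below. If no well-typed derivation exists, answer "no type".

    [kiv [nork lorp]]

[nork lorp]: nork is (e → (e → t)), lorp is e; result (e → t).
[kiv [nork lorp]]: kiv is ((e → t) → t), [nork lorp] is (e → t); result t.

t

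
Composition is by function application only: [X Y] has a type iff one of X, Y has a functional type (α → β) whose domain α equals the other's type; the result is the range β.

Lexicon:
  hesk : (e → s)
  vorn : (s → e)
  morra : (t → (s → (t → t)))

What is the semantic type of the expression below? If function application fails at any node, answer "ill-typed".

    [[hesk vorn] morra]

[hesk vorn]: (e → s) and (s → e) cannot combine by function application — type clash.

ill-typed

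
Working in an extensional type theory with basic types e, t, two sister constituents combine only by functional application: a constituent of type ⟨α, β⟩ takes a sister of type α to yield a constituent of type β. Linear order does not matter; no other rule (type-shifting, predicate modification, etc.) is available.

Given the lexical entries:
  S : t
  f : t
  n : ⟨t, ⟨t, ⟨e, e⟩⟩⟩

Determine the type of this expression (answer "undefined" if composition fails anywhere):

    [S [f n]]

[f n]: n is ⟨t, ⟨t, ⟨e, e⟩⟩⟩, f is t; result ⟨t, ⟨e, e⟩⟩.
[S [f n]]: [f n] is ⟨t, ⟨e, e⟩⟩, S is t; result ⟨e, e⟩.

⟨e, e⟩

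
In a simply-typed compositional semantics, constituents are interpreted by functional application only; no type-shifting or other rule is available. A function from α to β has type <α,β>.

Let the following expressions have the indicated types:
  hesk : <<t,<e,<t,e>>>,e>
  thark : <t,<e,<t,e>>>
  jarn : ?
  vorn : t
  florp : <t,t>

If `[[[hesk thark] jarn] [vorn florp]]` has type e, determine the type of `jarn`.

<e,<t,e>>

[[[hesk thark] jarn] [vorn florp]] is required to be e. [vorn florp] : t cannot yield e as functor, so [[hesk thark] jarn] : <t,e>.
[[hesk thark] jarn] is required to be <t,e>. [hesk thark] : e cannot yield <t,e> as functor, so jarn : <e,<t,e>>.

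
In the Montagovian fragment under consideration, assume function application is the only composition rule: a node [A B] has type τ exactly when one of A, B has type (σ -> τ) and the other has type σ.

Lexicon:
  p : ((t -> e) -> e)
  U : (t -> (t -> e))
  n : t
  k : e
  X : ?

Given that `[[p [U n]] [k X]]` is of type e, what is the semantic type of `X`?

(e -> (e -> e))

At [[p [U n]] [k X]] (required: e): [p [U n]] is e, which is not a function with range e; hence [k X] is the functor — type (e -> e).
At [k X] (required: (e -> e)): k is e, which is not a function with range (e -> e); hence X is the functor — type (e -> (e -> e)).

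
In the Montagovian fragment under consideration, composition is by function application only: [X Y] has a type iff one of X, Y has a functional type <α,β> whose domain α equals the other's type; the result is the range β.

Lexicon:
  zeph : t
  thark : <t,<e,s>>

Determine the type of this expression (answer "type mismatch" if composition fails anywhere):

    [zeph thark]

<e,s>

[zeph thark]: <t,<e,s>> applied to t yields <e,s>.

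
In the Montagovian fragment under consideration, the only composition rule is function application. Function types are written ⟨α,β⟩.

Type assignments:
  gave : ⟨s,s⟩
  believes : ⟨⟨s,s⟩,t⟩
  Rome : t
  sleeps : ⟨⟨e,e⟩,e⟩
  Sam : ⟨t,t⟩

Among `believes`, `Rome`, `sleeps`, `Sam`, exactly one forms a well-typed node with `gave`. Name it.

believes — combines: believes : ⟨⟨s,s⟩,t⟩ takes gave : ⟨s,s⟩ as argument, giving t.
Rome : t — no; gave wants s, and Rome wants nothing (atomic).
sleeps : ⟨⟨e,e⟩,e⟩ — no; gave wants s, and sleeps wants ⟨e,e⟩.
Sam : ⟨t,t⟩ — no; gave wants s, and Sam wants t.

believes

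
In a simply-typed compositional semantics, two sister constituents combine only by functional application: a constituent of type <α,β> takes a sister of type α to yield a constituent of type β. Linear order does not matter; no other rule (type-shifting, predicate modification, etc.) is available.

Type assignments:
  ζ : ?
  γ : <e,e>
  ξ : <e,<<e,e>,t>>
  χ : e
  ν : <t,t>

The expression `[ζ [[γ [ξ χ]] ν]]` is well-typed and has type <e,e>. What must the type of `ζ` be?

At [ζ [[γ [ξ χ]] ν]] (required: <e,e>): [[γ [ξ χ]] ν] is t, which is not a function with range <e,e>; hence ζ is the functor — type <t,<e,e>>.

<t,<e,e>>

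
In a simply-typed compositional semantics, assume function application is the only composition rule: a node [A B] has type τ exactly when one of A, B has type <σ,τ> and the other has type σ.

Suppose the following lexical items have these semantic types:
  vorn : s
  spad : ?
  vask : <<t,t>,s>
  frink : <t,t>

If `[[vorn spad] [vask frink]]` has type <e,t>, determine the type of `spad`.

<s,<s,<e,t>>>

At [[vorn spad] [vask frink]] (required: <e,t>): [vask frink] is s, which is not a function with range <e,t>; hence [vorn spad] is the functor — type <s,<e,t>>.
At [vorn spad] (required: <s,<e,t>>): vorn is s, which is not a function with range <s,<e,t>>; hence spad is the functor — type <s,<s,<e,t>>>.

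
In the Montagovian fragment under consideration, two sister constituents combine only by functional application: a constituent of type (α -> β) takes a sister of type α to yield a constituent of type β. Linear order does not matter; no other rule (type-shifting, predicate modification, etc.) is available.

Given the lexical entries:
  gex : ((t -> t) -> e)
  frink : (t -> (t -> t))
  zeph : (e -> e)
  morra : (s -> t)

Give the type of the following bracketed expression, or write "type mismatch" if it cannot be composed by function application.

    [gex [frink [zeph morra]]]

At [zeph morra]: neither (e -> e) nor (s -> t) can take the other as argument; the node is ill-typed.

type mismatch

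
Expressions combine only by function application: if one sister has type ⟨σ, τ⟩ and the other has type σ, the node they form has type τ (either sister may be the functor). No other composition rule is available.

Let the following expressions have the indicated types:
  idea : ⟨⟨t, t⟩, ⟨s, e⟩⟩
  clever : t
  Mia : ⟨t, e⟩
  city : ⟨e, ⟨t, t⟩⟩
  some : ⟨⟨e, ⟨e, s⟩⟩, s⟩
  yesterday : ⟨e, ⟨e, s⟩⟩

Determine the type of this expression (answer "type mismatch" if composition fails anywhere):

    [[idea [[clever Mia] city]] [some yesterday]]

e

At [clever Mia], Mia : ⟨t, e⟩ takes clever : t, giving e.
At [[clever Mia] city], city : ⟨e, ⟨t, t⟩⟩ takes [clever Mia] : e, giving ⟨t, t⟩.
At [idea [[clever Mia] city]], idea : ⟨⟨t, t⟩, ⟨s, e⟩⟩ takes [[clever Mia] city] : ⟨t, t⟩, giving ⟨s, e⟩.
At [some yesterday], some : ⟨⟨e, ⟨e, s⟩⟩, s⟩ takes yesterday : ⟨e, ⟨e, s⟩⟩, giving s.
At [[idea [[clever Mia] city]] [some yesterday]], [idea [[clever Mia] city]] : ⟨s, e⟩ takes [some yesterday] : s, giving e.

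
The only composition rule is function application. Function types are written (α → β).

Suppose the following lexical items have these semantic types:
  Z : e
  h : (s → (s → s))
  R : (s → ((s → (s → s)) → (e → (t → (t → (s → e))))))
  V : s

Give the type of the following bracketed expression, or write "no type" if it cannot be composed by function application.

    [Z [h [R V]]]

At [R V], R : (s → ((s → (s → s)) → (e → (t → (t → (s → e)))))) takes V : s, giving ((s → (s → s)) → (e → (t → (t → (s → e))))).
At [h [R V]], [R V] : ((s → (s → s)) → (e → (t → (t → (s → e))))) takes h : (s → (s → s)), giving (e → (t → (t → (s → e)))).
At [Z [h [R V]]], [h [R V]] : (e → (t → (t → (s → e)))) takes Z : e, giving (t → (t → (s → e))).

(t → (t → (s → e)))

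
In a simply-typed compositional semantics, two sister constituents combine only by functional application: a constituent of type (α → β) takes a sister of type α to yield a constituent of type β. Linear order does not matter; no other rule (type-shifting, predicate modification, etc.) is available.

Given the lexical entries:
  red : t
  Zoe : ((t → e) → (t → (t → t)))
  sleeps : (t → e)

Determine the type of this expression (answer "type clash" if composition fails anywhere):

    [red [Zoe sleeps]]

At [Zoe sleeps], Zoe : ((t → e) → (t → (t → t))) takes sleeps : (t → e), giving (t → (t → t)).
At [red [Zoe sleeps]], [Zoe sleeps] : (t → (t → t)) takes red : t, giving (t → t).

(t → t)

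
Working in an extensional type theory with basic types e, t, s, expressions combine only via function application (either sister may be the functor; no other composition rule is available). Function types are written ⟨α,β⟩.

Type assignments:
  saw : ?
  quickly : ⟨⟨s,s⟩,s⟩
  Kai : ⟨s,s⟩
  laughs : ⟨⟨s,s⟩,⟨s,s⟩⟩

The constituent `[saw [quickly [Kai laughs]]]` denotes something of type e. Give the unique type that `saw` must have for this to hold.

For [saw [quickly [Kai laughs]]] to have type e with [quickly [Kai laughs]] of type s, saw must be the function: saw : ⟨s,e⟩.

⟨s,e⟩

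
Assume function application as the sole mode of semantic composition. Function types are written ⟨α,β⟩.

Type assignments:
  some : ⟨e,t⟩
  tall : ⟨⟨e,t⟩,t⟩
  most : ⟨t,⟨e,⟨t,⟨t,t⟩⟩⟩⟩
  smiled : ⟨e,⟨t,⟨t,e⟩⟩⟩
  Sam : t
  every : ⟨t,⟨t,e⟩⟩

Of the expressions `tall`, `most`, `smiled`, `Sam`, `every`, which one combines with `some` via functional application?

tall — combines: tall : ⟨⟨e,t⟩,t⟩ takes some : ⟨e,t⟩ as argument, giving t.
most : ⟨t,⟨e,⟨t,⟨t,t⟩⟩⟩⟩ — no; some wants e, and most wants t.
smiled : ⟨e,⟨t,⟨t,e⟩⟩⟩ — no; some wants e, and smiled wants e.
Sam : t — no; some wants e, and Sam wants nothing (atomic).
every : ⟨t,⟨t,e⟩⟩ — no; some wants e, and every wants t.

tall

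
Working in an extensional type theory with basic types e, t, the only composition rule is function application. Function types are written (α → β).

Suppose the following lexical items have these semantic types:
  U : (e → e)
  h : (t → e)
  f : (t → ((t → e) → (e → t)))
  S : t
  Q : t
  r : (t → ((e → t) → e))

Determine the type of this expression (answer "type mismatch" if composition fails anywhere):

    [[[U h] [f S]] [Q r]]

type mismatch

[U h]: (e → e) with (t → e) — neither is a function whose domain matches the other; composition fails here.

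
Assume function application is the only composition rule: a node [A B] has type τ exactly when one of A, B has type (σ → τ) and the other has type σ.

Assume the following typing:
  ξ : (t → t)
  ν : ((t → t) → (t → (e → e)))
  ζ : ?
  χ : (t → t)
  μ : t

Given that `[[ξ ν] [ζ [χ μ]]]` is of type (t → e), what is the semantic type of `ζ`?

(t → ((t → (e → e)) → (t → e)))

At [[ξ ν] [ζ [χ μ]]] (required: (t → e)): [ξ ν] is (t → (e → e)), which is not a function with range (t → e); hence [ζ [χ μ]] is the functor — type ((t → (e → e)) → (t → e)).
At [ζ [χ μ]] (required: ((t → (e → e)) → (t → e))): [χ μ] is t, which is not a function with range ((t → (e → e)) → (t → e)); hence ζ is the functor — type (t → ((t → (e → e)) → (t → e))).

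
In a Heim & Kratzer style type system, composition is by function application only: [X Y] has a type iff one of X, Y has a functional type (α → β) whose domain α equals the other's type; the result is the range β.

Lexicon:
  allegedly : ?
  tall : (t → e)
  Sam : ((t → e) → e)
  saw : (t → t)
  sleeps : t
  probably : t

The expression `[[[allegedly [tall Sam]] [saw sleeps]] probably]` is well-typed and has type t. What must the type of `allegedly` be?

(e → (t → (t → t)))

For [[[allegedly [tall Sam]] [saw sleeps]] probably] to have type t with probably of type t, [[allegedly [tall Sam]] [saw sleeps]] must be the function: [[allegedly [tall Sam]] [saw sleeps]] : (t → t).
For [[allegedly [tall Sam]] [saw sleeps]] to have type (t → t) with [saw sleeps] of type t, [allegedly [tall Sam]] must be the function: [allegedly [tall Sam]] : (t → (t → t)).
For [allegedly [tall Sam]] to have type (t → (t → t)) with [tall Sam] of type e, allegedly must be the function: allegedly : (e → (t → (t → t))).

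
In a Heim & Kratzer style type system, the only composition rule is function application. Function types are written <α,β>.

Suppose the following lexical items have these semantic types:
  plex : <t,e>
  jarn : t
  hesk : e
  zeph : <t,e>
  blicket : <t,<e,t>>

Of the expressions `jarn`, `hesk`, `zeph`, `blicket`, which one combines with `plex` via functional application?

jarn — combines: plex : <t,e> takes jarn : t as argument, giving e.
hesk : e — no; plex wants t, and hesk wants nothing (atomic).
zeph : <t,e> — no; plex wants t, and zeph wants t.
blicket : <t,<e,t>> — no; plex wants t, and blicket wants t.

jarn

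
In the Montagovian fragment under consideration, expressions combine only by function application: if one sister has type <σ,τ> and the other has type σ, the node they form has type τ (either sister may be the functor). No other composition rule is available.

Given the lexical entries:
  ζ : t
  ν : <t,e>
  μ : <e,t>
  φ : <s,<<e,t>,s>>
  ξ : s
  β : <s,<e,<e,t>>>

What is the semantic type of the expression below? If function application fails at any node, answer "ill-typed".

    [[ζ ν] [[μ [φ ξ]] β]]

<e,t>

[ζ ν]: <t,e> applied to t yields e.
[φ ξ]: <s,<<e,t>,s>> applied to s yields <<e,t>,s>.
[μ [φ ξ]]: <<e,t>,s> applied to <e,t> yields s.
[[μ [φ ξ]] β]: <s,<e,<e,t>>> applied to s yields <e,<e,t>>.
[[ζ ν] [[μ [φ ξ]] β]]: <e,<e,t>> applied to e yields <e,t>.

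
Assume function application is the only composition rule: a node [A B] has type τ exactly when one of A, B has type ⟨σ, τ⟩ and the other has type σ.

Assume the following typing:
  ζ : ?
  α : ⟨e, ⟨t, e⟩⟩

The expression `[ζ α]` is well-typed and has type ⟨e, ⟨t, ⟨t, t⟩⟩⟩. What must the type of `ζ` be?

⟨⟨e, ⟨t, e⟩⟩, ⟨e, ⟨t, ⟨t, t⟩⟩⟩⟩

[ζ α] must have type ⟨e, ⟨t, ⟨t, t⟩⟩⟩. The sister α has type ⟨e, ⟨t, e⟩⟩; that is not a function onto ⟨e, ⟨t, ⟨t, t⟩⟩⟩, so ζ must be the functor, of type ⟨⟨e, ⟨t, e⟩⟩, ⟨e, ⟨t, ⟨t, t⟩⟩⟩⟩.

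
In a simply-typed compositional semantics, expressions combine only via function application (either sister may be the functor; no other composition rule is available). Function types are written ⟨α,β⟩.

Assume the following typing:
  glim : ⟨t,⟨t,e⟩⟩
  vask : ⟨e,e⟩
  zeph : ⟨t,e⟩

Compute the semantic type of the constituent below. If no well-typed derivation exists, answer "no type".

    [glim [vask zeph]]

[vask zeph]: ⟨e,e⟩ with ⟨t,e⟩ — neither is a function whose domain matches the other; composition fails here.

no type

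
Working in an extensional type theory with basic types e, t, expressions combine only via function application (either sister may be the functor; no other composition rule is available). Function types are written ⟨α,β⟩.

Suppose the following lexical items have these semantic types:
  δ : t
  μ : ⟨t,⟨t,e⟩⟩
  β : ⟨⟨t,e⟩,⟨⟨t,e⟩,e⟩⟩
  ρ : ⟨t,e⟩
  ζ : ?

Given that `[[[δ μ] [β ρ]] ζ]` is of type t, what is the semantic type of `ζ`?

For [[[δ μ] [β ρ]] ζ] to have type t with [[δ μ] [β ρ]] of type e, ζ must be the function: ζ : ⟨e,t⟩.

⟨e,t⟩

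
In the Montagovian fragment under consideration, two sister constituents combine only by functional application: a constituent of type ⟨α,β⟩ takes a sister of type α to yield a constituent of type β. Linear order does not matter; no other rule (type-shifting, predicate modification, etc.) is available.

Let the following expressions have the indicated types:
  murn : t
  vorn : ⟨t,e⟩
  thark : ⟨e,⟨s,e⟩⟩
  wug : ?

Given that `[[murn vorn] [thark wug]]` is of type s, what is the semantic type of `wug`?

⟨⟨e,⟨s,e⟩⟩,⟨e,s⟩⟩

At [[murn vorn] [thark wug]] (required: s): [murn vorn] is e, which is not a function with range s; hence [thark wug] is the functor — type ⟨e,s⟩.
At [thark wug] (required: ⟨e,s⟩): thark is ⟨e,⟨s,e⟩⟩, which is not a function with range ⟨e,s⟩; hence wug is the functor — type ⟨⟨e,⟨s,e⟩⟩,⟨e,s⟩⟩.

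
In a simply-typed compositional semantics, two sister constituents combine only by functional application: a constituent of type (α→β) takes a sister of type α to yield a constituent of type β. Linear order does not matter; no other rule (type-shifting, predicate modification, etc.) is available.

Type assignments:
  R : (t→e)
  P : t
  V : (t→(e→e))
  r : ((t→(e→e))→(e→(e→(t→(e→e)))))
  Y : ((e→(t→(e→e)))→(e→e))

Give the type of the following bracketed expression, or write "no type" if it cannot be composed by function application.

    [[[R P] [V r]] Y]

(e→e)

[R P]: R is (t→e), P is t; result e.
[V r]: r is ((t→(e→e))→(e→(e→(t→(e→e))))), V is (t→(e→e)); result (e→(e→(t→(e→e)))).
[[R P] [V r]]: [V r] is (e→(e→(t→(e→e)))), [R P] is e; result (e→(t→(e→e))).
[[[R P] [V r]] Y]: Y is ((e→(t→(e→e)))→(e→e)), [[R P] [V r]] is (e→(t→(e→e))); result (e→e).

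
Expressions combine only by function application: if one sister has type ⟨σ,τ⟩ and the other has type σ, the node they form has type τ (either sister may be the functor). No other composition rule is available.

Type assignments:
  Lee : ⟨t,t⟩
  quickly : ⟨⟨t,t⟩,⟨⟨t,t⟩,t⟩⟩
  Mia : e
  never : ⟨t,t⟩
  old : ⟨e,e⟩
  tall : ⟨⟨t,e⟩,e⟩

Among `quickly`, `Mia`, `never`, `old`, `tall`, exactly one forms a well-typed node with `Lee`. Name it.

quickly — combines: quickly : ⟨⟨t,t⟩,⟨⟨t,t⟩,t⟩⟩ takes Lee : ⟨t,t⟩ as argument, giving ⟨⟨t,t⟩,t⟩.
Mia : e — no; Lee wants t, and Mia wants nothing (atomic).
never : ⟨t,t⟩ — no; Lee wants t, and never wants t.
old : ⟨e,e⟩ — no; Lee wants t, and old wants e.
tall : ⟨⟨t,e⟩,e⟩ — no; Lee wants t, and tall wants ⟨t,e⟩.

quickly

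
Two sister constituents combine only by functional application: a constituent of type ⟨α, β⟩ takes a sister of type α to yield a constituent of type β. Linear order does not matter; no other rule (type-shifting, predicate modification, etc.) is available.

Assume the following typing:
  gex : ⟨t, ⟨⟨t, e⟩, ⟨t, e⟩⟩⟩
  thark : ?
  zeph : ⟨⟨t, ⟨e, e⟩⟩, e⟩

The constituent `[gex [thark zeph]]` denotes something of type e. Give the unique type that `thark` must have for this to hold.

⟨⟨⟨t, ⟨e, e⟩⟩, e⟩, ⟨⟨t, ⟨⟨t, e⟩, ⟨t, e⟩⟩⟩, e⟩⟩

[gex [thark zeph]] must have type e. The sister gex has type ⟨t, ⟨⟨t, e⟩, ⟨t, e⟩⟩⟩; that is not a function onto e, so [thark zeph] must be the functor, of type ⟨⟨t, ⟨⟨t, e⟩, ⟨t, e⟩⟩⟩, e⟩.
[thark zeph] must have type ⟨⟨t, ⟨⟨t, e⟩, ⟨t, e⟩⟩⟩, e⟩. The sister zeph has type ⟨⟨t, ⟨e, e⟩⟩, e⟩; that is not a function onto ⟨⟨t, ⟨⟨t, e⟩, ⟨t, e⟩⟩⟩, e⟩, so thark must be the functor, of type ⟨⟨⟨t, ⟨e, e⟩⟩, e⟩, ⟨⟨t, ⟨⟨t, e⟩, ⟨t, e⟩⟩⟩, e⟩⟩.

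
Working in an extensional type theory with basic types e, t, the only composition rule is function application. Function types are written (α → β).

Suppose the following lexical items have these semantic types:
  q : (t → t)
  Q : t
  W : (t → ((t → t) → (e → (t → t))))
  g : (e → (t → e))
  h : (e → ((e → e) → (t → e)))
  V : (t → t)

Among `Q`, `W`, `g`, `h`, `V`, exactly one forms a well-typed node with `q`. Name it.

Q

Q — combines: q : (t → t) takes Q : t as argument, giving t.
W : (t → ((t → t) → (e → (t → t)))) — does not combine with q.
g : (e → (t → e)) — does not combine with q.
h : (e → ((e → e) → (t → e))) — does not combine with q.
V : (t → t) — does not combine with q.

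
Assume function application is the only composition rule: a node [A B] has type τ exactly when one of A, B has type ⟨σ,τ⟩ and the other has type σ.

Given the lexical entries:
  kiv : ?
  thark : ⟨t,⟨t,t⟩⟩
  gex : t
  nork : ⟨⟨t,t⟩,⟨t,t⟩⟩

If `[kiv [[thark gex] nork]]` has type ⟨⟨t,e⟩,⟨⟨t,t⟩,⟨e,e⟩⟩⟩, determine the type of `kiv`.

For [kiv [[thark gex] nork]] to have type ⟨⟨t,e⟩,⟨⟨t,t⟩,⟨e,e⟩⟩⟩ with [[thark gex] nork] of type ⟨t,t⟩, kiv must be the function: kiv : ⟨⟨t,t⟩,⟨⟨t,e⟩,⟨⟨t,t⟩,⟨e,e⟩⟩⟩⟩.

⟨⟨t,t⟩,⟨⟨t,e⟩,⟨⟨t,t⟩,⟨e,e⟩⟩⟩⟩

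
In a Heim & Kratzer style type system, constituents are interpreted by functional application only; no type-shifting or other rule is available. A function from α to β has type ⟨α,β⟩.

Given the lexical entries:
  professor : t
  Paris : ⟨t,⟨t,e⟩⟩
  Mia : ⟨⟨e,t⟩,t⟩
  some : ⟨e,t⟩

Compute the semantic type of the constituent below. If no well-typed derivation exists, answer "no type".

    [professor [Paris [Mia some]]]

[Mia some]: functor Mia : ⟨⟨e,t⟩,t⟩, argument some : ⟨e,t⟩; result t.
[Paris [Mia some]]: functor Paris : ⟨t,⟨t,e⟩⟩, argument [Mia some] : t; result ⟨t,e⟩.
[professor [Paris [Mia some]]]: functor [Paris [Mia some]] : ⟨t,e⟩, argument professor : t; result e.

e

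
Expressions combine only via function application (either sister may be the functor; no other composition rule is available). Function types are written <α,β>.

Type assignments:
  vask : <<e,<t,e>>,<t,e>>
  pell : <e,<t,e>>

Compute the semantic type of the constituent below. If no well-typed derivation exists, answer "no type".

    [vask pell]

[vask pell]: functor vask : <<e,<t,e>>,<t,e>>, argument pell : <e,<t,e>>; result <t,e>.

<t,e>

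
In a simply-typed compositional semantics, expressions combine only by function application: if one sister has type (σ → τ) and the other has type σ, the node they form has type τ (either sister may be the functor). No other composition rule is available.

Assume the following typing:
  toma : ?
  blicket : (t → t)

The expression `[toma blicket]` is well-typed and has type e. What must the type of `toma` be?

[toma blicket] must have type e. The sister blicket has type (t → t); that is not a function onto e, so toma must be the functor, of type ((t → t) → e).

((t → t) → e)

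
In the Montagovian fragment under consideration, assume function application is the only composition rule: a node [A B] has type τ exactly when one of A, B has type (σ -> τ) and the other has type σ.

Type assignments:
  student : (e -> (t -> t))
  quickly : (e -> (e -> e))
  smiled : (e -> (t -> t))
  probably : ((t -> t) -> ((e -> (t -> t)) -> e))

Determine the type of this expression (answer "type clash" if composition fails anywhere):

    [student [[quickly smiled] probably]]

At [quickly smiled]: neither (e -> (e -> e)) nor (e -> (t -> t)) can take the other as argument; the node is ill-typed.

type clash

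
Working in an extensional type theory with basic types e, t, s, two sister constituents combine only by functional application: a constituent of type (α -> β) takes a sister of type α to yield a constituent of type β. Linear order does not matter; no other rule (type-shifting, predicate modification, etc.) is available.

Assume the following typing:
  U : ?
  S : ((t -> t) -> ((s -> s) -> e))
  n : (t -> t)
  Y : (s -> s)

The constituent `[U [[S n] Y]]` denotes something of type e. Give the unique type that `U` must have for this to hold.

[U [[S n] Y]] is required to be e. [[S n] Y] : e cannot yield e as functor, so U : (e -> e).

(e -> e)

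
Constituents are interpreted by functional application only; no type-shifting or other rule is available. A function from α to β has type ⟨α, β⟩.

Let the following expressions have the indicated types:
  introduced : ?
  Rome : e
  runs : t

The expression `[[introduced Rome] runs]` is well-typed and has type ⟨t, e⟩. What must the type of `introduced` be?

[[introduced Rome] runs] must have type ⟨t, e⟩. The sister runs has type t; that is not a function onto ⟨t, e⟩, so [introduced Rome] must be the functor, of type ⟨t, ⟨t, e⟩⟩.
[introduced Rome] must have type ⟨t, ⟨t, e⟩⟩. The sister Rome has type e; that is not a function onto ⟨t, ⟨t, e⟩⟩, so introduced must be the functor, of type ⟨e, ⟨t, ⟨t, e⟩⟩⟩.

⟨e, ⟨t, ⟨t, e⟩⟩⟩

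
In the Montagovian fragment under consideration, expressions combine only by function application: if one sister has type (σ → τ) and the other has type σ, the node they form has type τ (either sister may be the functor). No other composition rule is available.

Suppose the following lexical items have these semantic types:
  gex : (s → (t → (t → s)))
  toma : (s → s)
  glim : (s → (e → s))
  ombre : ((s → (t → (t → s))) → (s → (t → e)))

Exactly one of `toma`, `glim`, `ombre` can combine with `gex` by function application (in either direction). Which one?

ombre

toma : (s → s) — neither side's domain matches the other.
glim : (s → (e → s)) — neither side's domain matches the other.
ombre — combines: ombre : ((s → (t → (t → s))) → (s → (t → e))) takes gex : (s → (t → (t → s))) as argument, giving (s → (t → e)).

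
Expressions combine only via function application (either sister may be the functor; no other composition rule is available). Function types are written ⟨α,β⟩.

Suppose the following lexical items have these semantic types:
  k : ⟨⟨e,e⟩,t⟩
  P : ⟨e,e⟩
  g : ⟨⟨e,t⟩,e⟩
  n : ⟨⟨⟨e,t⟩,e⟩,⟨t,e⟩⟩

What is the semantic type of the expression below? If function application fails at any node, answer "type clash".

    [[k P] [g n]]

e

[k P] — k of type ⟨⟨e,e⟩,t⟩ combines with P of type ⟨e,e⟩: type t.
[g n] — n of type ⟨⟨⟨e,t⟩,e⟩,⟨t,e⟩⟩ combines with g of type ⟨⟨e,t⟩,e⟩: type ⟨t,e⟩.
[[k P] [g n]] — [g n] of type ⟨t,e⟩ combines with [k P] of type t: type e.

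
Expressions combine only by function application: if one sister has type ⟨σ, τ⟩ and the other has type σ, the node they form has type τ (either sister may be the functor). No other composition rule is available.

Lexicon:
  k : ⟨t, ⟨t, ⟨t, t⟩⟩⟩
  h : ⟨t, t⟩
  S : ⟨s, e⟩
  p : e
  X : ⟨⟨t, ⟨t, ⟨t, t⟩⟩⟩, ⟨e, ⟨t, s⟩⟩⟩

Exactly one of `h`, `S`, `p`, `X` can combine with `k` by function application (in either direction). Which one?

h : ⟨t, t⟩ — neither side's domain matches the other.
S : ⟨s, e⟩ — neither side's domain matches the other.
p : e — neither side's domain matches the other.
X — combines: X : ⟨⟨t, ⟨t, ⟨t, t⟩⟩⟩, ⟨e, ⟨t, s⟩⟩⟩ takes k : ⟨t, ⟨t, ⟨t, t⟩⟩⟩ as argument, giving ⟨e, ⟨t, s⟩⟩.

X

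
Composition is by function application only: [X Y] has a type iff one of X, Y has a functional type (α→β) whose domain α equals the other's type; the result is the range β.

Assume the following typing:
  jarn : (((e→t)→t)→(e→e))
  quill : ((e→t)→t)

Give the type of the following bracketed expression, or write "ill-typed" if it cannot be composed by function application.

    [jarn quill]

(e→e)

At [jarn quill], jarn : (((e→t)→t)→(e→e)) takes quill : ((e→t)→t), giving (e→e).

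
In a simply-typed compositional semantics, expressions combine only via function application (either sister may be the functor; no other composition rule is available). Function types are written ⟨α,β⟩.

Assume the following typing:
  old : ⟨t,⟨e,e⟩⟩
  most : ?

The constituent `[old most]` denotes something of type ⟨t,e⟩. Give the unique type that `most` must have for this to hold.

For [old most] to have type ⟨t,e⟩ with old of type ⟨t,⟨e,e⟩⟩, most must be the function: most : ⟨⟨t,⟨e,e⟩⟩,⟨t,e⟩⟩.

⟨⟨t,⟨e,e⟩⟩,⟨t,e⟩⟩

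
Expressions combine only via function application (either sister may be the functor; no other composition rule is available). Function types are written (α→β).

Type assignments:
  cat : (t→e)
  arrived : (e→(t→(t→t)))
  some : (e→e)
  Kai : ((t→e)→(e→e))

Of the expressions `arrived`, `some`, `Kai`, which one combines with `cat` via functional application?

arrived : (e→(t→(t→t))) — cat needs t; arrived needs e; neither fits.
some : (e→e) — cat needs t; some needs e; neither fits.
Kai — combines: Kai : ((t→e)→(e→e)) takes cat : (t→e) as argument, giving (e→e).

Kai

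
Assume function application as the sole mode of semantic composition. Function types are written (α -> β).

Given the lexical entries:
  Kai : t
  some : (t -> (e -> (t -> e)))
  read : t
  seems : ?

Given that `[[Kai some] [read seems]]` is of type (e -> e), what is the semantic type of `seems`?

For [[Kai some] [read seems]] to have type (e -> e) with [Kai some] of type (e -> (t -> e)), [read seems] must be the function: [read seems] : ((e -> (t -> e)) -> (e -> e)).
For [read seems] to have type ((e -> (t -> e)) -> (e -> e)) with read of type t, seems must be the function: seems : (t -> ((e -> (t -> e)) -> (e -> e))).

(t -> ((e -> (t -> e)) -> (e -> e)))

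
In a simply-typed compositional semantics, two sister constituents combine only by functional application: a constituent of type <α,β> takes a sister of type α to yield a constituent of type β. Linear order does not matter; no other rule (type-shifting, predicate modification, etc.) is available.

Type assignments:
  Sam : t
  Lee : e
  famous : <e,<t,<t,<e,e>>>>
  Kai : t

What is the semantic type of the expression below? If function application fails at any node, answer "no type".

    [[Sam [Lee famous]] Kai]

At [Lee famous], famous : <e,<t,<t,<e,e>>>> takes Lee : e, giving <t,<t,<e,e>>>.
At [Sam [Lee famous]], [Lee famous] : <t,<t,<e,e>>> takes Sam : t, giving <t,<e,e>>.
At [[Sam [Lee famous]] Kai], [Sam [Lee famous]] : <t,<e,e>> takes Kai : t, giving <e,e>.

<e,e>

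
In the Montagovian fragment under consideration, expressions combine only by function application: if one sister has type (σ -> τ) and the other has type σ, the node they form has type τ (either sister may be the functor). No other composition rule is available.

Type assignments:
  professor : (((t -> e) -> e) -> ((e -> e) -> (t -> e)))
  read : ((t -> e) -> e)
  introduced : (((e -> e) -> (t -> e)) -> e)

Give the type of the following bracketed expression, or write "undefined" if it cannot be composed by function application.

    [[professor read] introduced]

e

[professor read]: (((t -> e) -> e) -> ((e -> e) -> (t -> e))) applied to ((t -> e) -> e) yields ((e -> e) -> (t -> e)).
[[professor read] introduced]: (((e -> e) -> (t -> e)) -> e) applied to ((e -> e) -> (t -> e)) yields e.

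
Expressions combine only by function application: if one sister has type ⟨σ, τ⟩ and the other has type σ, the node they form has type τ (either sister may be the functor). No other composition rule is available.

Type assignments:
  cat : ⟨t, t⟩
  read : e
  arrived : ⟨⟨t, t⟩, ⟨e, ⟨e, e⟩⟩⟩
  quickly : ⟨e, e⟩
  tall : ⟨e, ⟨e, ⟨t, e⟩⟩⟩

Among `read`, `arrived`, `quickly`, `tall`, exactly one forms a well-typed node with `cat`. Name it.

read : e — does not combine with cat.
arrived — combines: arrived : ⟨⟨t, t⟩, ⟨e, ⟨e, e⟩⟩⟩ takes cat : ⟨t, t⟩ as argument, giving ⟨e, ⟨e, e⟩⟩.
quickly : ⟨e, e⟩ — does not combine with cat.
tall : ⟨e, ⟨e, ⟨t, e⟩⟩⟩ — does not combine with cat.

arrived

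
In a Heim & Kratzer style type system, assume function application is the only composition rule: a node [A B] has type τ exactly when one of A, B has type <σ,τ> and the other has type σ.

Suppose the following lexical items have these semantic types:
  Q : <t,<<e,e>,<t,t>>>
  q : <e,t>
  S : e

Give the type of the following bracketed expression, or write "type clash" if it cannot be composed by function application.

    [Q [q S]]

<<e,e>,<t,t>>

[q S]: <e,t> applied to e yields t.
[Q [q S]]: <t,<<e,e>,<t,t>>> applied to t yields <<e,e>,<t,t>>.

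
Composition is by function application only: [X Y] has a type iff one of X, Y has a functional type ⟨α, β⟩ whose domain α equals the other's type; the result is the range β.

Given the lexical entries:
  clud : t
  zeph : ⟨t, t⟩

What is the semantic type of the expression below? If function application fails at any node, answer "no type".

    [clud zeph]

[clud zeph]: zeph is ⟨t, t⟩, clud is t; result t.

t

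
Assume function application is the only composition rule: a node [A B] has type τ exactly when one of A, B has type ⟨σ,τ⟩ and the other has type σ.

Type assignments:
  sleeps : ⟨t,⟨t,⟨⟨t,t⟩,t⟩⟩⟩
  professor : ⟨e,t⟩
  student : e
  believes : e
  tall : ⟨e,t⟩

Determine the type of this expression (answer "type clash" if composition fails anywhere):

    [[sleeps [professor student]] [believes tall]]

⟨⟨t,t⟩,t⟩

At [professor student], professor : ⟨e,t⟩ takes student : e, giving t.
At [sleeps [professor student]], sleeps : ⟨t,⟨t,⟨⟨t,t⟩,t⟩⟩⟩ takes [professor student] : t, giving ⟨t,⟨⟨t,t⟩,t⟩⟩.
At [believes tall], tall : ⟨e,t⟩ takes believes : e, giving t.
At [[sleeps [professor student]] [believes tall]], [sleeps [professor student]] : ⟨t,⟨⟨t,t⟩,t⟩⟩ takes [believes tall] : t, giving ⟨⟨t,t⟩,t⟩.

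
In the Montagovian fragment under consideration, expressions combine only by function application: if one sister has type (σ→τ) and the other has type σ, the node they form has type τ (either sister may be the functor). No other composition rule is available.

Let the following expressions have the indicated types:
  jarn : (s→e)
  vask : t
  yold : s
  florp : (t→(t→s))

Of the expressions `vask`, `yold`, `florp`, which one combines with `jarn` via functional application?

vask : t — jarn needs s; vask needs nothing (atomic); neither fits.
yold — combines: jarn : (s→e) takes yold : s as argument, giving e.
florp : (t→(t→s)) — jarn needs s; florp needs t; neither fits.

yold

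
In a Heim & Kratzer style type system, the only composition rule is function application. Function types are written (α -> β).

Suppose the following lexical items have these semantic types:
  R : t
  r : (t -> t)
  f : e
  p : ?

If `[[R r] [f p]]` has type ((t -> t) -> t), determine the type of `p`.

(e -> (t -> ((t -> t) -> t)))

For [[R r] [f p]] to have type ((t -> t) -> t) with [R r] of type t, [f p] must be the function: [f p] : (t -> ((t -> t) -> t)).
For [f p] to have type (t -> ((t -> t) -> t)) with f of type e, p must be the function: p : (e -> (t -> ((t -> t) -> t))).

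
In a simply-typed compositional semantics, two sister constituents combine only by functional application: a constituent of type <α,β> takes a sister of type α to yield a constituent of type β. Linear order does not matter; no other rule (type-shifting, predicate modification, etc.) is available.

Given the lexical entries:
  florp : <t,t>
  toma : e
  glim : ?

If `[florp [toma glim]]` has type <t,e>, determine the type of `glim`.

<e,<<t,t>,<t,e>>>

[florp [toma glim]] must have type <t,e>. The sister florp has type <t,t>; that is not a function onto <t,e>, so [toma glim] must be the functor, of type <<t,t>,<t,e>>.
[toma glim] must have type <<t,t>,<t,e>>. The sister toma has type e; that is not a function onto <<t,t>,<t,e>>, so glim must be the functor, of type <e,<<t,t>,<t,e>>>.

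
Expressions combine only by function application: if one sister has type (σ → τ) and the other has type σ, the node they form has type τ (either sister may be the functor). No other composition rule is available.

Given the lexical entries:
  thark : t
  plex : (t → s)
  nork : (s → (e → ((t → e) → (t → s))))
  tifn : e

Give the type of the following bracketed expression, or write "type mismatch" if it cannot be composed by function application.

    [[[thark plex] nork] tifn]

[thark plex]: plex is (t → s), thark is t; result s.
[[thark plex] nork]: nork is (s → (e → ((t → e) → (t → s)))), [thark plex] is s; result (e → ((t → e) → (t → s))).
[[[thark plex] nork] tifn]: [[thark plex] nork] is (e → ((t → e) → (t → s))), tifn is e; result ((t → e) → (t → s)).

((t → e) → (t → s))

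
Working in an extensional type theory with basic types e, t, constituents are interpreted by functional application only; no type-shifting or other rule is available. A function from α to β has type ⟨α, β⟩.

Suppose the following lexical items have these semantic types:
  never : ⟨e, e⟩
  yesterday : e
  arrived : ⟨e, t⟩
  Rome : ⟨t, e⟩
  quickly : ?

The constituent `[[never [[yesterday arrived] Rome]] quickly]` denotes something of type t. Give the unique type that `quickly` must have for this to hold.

⟨e, t⟩

At [[never [[yesterday arrived] Rome]] quickly] (required: t): [never [[yesterday arrived] Rome]] is e, which is not a function with range t; hence quickly is the functor — type ⟨e, t⟩.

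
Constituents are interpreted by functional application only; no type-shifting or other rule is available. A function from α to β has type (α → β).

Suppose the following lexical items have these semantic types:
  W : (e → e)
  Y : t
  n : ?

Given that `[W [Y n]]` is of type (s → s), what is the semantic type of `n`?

[W [Y n]] is required to be (s → s). W : (e → e) cannot yield (s → s) as functor, so [Y n] : ((e → e) → (s → s)).
[Y n] is required to be ((e → e) → (s → s)). Y : t cannot yield ((e → e) → (s → s)) as functor, so n : (t → ((e → e) → (s → s))).

(t → ((e → e) → (s → s)))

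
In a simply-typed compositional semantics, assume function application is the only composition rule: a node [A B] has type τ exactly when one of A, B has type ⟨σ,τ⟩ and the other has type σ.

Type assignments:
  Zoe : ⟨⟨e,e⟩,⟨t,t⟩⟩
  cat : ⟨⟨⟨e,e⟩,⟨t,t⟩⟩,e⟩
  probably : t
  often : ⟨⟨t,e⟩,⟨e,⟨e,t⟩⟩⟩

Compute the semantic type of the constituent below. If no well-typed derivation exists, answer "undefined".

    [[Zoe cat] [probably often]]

At [Zoe cat], cat : ⟨⟨⟨e,e⟩,⟨t,t⟩⟩,e⟩ takes Zoe : ⟨⟨e,e⟩,⟨t,t⟩⟩, giving e.
[probably often]: t with ⟨⟨t,e⟩,⟨e,⟨e,t⟩⟩⟩ — neither is a function whose domain matches the other; composition fails here.

undefined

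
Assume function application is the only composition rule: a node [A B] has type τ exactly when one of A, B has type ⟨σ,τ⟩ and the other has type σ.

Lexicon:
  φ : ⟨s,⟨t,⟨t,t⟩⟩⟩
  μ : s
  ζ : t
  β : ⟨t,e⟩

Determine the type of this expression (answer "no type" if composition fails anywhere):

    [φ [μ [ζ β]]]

no type

[ζ β]: functor β : ⟨t,e⟩, argument ζ : t; result e.
[μ [ζ β]]: s with e — neither is a function whose domain matches the other; composition fails here.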